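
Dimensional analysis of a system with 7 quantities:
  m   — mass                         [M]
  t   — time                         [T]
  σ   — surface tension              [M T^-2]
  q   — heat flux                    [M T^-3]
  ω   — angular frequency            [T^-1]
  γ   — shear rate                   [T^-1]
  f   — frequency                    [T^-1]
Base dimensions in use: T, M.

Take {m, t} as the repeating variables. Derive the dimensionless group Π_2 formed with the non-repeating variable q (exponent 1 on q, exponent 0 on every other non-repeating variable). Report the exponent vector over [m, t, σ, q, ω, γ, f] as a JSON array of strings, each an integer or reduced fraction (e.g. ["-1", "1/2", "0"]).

["-1", "3", "0", "1", "0", "0", "0"]

Dimensional matrix (T×M by m×t×σ×q×ω×γ×f):
  T: [ 0  1 -2 -3 -1 -1 -1]
  M: [ 1  0  1  1  0  0  0]
Row reduction gives pivot columns m,t; rank = 2
Repeat: m,t; free: σ,q,ω,γ,f
RREF:
  r0: [   1    0    1    1    0    0    0]
  r1: [   0    1   -2   -3   -1   -1   -1]
Fix exponent of q at 1, σ at 0, ω at 0, γ at 0, f at 0; solve each RREF row for its pivot's exponent:
  r0: exp(m) + (1)·1 = 0 ⇒ exp(m) = -1
  r1: exp(t) + (-3)·1 = 0 ⇒ exp(t) = 3
Π_2 = m^-1 · t^3 · q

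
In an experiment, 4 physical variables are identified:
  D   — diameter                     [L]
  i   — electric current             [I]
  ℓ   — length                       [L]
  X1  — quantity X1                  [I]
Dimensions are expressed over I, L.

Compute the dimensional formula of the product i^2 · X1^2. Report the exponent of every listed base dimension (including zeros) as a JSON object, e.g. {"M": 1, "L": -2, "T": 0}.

Exponent matrix [I,L] × [D,i,ℓ,X1]:
  I: [ 0  1  0  1]
  L: [ 1  0  1  0]
  [I]: (2)·1+(2)·1 = 4
  [L]: (2)·0+(2)·0 = 0
⇒ I^4

{"I": 4, "L": 0}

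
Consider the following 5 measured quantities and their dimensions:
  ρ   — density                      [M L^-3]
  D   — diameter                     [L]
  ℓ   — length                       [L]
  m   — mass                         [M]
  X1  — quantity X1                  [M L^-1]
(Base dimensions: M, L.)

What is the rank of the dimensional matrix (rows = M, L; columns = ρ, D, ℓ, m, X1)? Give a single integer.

Dimensional matrix (M×L by ρ×D×ℓ×m×X1):
  M: [ 1  0  0  1  1]
  L: [-3  1  1  0 -1]
Row reduction gives pivot columns ρ,D; rank = 2

2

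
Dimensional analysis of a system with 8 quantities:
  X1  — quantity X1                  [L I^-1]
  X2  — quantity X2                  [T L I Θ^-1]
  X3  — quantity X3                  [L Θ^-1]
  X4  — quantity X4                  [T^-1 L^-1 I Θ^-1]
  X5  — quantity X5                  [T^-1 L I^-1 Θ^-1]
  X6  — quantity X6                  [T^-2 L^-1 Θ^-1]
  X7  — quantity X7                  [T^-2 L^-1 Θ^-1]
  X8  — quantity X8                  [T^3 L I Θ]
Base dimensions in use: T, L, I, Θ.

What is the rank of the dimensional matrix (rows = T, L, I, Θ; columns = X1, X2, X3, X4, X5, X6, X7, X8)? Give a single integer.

3

Exponent matrix [T,L,I,Θ] × [X1,X2,X3,X4,X5,X6,X7,X8]:
  T: [ 0  1  0 -1 -1 -2 -2  3]
  L: [ 1  1  1 -1  1 -1 -1  1]
  I: [-1  1  0  1 -1  0  0  1]
  Θ: [ 0 -1 -1 -1 -1 -1 -1  1]
Row reduction gives pivot columns X1,X2,X3; rank = 3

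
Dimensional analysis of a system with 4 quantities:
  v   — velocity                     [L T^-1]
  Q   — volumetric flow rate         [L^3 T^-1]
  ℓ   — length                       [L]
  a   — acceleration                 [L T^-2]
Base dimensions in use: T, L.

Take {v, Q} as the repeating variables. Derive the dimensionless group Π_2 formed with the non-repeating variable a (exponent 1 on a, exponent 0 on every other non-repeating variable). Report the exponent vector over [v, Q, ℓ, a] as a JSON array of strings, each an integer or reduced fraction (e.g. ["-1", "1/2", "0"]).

Dimensional matrix (T×L by v×Q×ℓ×a):
  T: [-1 -1  0 -2]
  L: [ 1  3  1  1]
Row reduction gives pivot columns v,Q; rank = 2
Pivot set = {v,Q}, free = {ℓ,a}
RREF:
  r0: [   1    0 -1/2  5/2]
  r1: [   0    1  1/2 -1/2]
Fix exponent of a at 1, ℓ at 0; solve each RREF row for its pivot's exponent:
  r0: exp(v) + (5/2)·1 = 0 ⇒ exp(v) = -5/2
  r1: exp(Q) + (-1/2)·1 = 0 ⇒ exp(Q) = 1/2
Π_2 = v^(-5/2) · Q^(1/2) · a

["-5/2", "1/2", "0", "1"]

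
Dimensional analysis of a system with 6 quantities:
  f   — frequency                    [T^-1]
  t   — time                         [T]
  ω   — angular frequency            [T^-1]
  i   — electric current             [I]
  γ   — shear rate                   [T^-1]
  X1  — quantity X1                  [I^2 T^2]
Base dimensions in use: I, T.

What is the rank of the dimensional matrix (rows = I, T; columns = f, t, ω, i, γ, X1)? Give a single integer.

2

Write exponents as rows I,T / cols f,t,ω,i,γ,X1:
  I: [ 0  0  0  1  0  2]
  T: [-1  1 -1  0 -1  2]
Row reduction gives pivot columns f,i; rank = 2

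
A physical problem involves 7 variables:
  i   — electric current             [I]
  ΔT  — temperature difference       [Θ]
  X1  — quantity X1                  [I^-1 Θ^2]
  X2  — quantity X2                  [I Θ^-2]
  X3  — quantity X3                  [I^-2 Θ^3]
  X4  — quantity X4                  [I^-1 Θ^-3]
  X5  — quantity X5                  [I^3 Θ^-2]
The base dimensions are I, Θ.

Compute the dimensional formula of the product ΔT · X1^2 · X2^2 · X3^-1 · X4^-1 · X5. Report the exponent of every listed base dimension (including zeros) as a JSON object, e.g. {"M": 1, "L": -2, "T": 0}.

{"I": 6, "Θ": -1}

Dimensional matrix (I×Θ by i×ΔT×X1×X2×X3×X4×X5):
  I: [ 1  0 -1  1 -2 -1  3]
  Θ: [ 0  1  2 -2  3 -3 -2]
  [I]: (1)·0+(2)·-1+(2)·1+(-1)·-2+(-1)·-1+(1)·3 = 6
  [Θ]: (1)·1+(2)·2+(2)·-2+(-1)·3+(-1)·-3+(1)·-2 = -1
⇒ I^6 Θ^-1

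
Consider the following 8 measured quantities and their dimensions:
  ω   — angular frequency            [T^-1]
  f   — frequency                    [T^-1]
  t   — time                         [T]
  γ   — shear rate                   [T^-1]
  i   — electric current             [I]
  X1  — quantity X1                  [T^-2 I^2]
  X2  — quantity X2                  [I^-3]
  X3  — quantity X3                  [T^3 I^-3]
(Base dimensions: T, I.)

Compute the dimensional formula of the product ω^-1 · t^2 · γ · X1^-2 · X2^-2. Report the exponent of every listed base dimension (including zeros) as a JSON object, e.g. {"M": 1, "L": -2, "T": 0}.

Exponent matrix [T,I] × [ω,f,t,γ,i,X1,X2,X3]:
  T: [-1 -1  1 -1  0 -2  0  3]
  I: [ 0  0  0  0  1  2 -3 -3]
  [T]: (-1)·-1+(2)·1+(1)·-1+(-2)·-2+(-2)·0 = 6
  [I]: (-1)·0+(2)·0+(1)·0+(-2)·2+(-2)·-3 = 2
⇒ T^6 I^2

{"T": 6, "I": 2}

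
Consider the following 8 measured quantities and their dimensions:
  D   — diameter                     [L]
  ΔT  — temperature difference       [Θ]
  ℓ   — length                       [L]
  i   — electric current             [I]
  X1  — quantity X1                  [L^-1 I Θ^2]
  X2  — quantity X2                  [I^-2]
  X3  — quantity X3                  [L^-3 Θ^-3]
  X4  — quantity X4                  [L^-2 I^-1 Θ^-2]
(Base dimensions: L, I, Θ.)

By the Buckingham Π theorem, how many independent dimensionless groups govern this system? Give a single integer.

5

Dimensional matrix (L×I×Θ by D×ΔT×ℓ×i×X1×X2×X3×X4):
  L: [ 1  0  1  0 -1  0 -3 -2]
  I: [ 0  0  0  1  1 -2  0 -1]
  Θ: [ 0  1  0  0  2  0 -3 -2]
RREF → pivots at {D,ΔT,i} ⇒ r = 3
8 vars − rank 3 = 5 Π groups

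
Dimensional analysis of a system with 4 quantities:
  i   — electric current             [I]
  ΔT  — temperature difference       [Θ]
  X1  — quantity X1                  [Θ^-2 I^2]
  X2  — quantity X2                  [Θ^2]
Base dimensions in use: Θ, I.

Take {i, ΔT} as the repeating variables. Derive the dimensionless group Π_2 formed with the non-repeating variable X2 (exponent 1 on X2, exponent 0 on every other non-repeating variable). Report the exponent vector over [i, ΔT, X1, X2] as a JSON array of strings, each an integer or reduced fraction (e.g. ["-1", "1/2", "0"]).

Exponent matrix [Θ,I] × [i,ΔT,X1,X2]:
  Θ: [ 0  1 -2  2]
  I: [ 1  0  2  0]
RREF → pivots at {i,ΔT} ⇒ r = 2
Repeat: i,ΔT; free: X1,X2
RREF:
  r0: [   1    0    2    0]
  r1: [   0    1   -2    2]
Fix exponent of X2 at 1, X1 at 0; solve each RREF row for its pivot's exponent:
  r0: exp(i) + (0)·1 = 0 ⇒ exp(i) = 0
  r1: exp(ΔT) + (2)·1 = 0 ⇒ exp(ΔT) = -2
Π_2 = ΔT^-2 · X2

["0", "-2", "0", "1"]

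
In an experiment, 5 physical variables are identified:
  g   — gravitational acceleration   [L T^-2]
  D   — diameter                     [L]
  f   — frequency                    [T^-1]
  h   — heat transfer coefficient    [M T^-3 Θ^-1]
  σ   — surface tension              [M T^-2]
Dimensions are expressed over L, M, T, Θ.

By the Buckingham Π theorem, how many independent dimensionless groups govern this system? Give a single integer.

1

Write exponents as rows L,M,T,Θ / cols g,D,f,h,σ:
  L: [ 1  1  0  0  0]
  M: [ 0  0  0  1  1]
  T: [-2  0 -1 -3 -2]
  Θ: [ 0  0  0 -1  0]
RREF → pivots at {g,D,h,σ} ⇒ r = 4
Π count = n − r = 5 − 4 = 1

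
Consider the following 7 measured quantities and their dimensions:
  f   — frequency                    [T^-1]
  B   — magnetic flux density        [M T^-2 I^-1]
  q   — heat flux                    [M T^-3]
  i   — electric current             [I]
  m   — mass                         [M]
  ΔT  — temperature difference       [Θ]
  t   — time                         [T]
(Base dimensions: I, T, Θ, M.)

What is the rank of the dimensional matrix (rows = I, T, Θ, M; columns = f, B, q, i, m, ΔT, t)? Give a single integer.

4

Write exponents as rows I,T,Θ,M / cols f,B,q,i,m,ΔT,t:
  I: [ 0 -1  0  1  0  0  0]
  T: [-1 -2 -3  0  0  0  1]
  Θ: [ 0  0  0  0  0  1  0]
  M: [ 0  1  1  0  1  0  0]
RREF → pivots at {f,B,q,ΔT} ⇒ r = 4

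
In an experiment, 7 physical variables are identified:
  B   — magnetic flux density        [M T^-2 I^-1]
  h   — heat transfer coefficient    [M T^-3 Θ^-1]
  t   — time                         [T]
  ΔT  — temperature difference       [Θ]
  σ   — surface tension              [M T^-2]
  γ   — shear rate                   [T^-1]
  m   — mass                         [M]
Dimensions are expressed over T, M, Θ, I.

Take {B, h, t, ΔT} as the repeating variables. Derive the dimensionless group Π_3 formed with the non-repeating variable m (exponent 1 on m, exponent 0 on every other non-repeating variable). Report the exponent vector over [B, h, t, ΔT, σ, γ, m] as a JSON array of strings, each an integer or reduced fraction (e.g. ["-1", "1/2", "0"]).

["0", "-1", "-3", "-1", "0", "0", "1"]

Dimensional matrix (T×M×Θ×I by B×h×t×ΔT×σ×γ×m):
  T: [-2 -3  1  0 -2 -1  0]
  M: [ 1  1  0  0  1  0  1]
  Θ: [ 0 -1  0  1  0  0  0]
  I: [-1  0  0  0  0  0  0]
Echelon form has 4 nonzero rows (pivots: B,h,t,ΔT)
Pivot set = {B,h,t,ΔT}, free = {σ,γ,m}
RREF:
  r0: [   1    0    0    0    0    0    0]
  r1: [   0    1    0    0    1    0    1]
  r2: [   0    0    1    0    1   -1    3]
  r3: [   0    0    0    1    1    0    1]
Fix exponent of m at 1, σ at 0, γ at 0; solve each RREF row for its pivot's exponent:
  r0: exp(B) + (0)·1 = 0 ⇒ exp(B) = 0
  r1: exp(h) + (1)·1 = 0 ⇒ exp(h) = -1
  r2: exp(t) + (3)·1 = 0 ⇒ exp(t) = -3
  r3: exp(ΔT) + (1)·1 = 0 ⇒ exp(ΔT) = -1
Π_3 = h^-1 · t^-3 · ΔT^-1 · m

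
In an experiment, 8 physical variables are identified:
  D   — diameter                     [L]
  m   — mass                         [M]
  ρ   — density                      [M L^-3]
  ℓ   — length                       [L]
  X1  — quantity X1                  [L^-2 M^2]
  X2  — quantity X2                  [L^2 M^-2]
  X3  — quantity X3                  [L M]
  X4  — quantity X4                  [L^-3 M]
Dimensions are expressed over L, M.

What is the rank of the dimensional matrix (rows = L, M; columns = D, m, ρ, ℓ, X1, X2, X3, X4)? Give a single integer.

2

Write exponents as rows L,M / cols D,m,ρ,ℓ,X1,X2,X3,X4:
  L: [ 1  0 -3  1 -2  2  1 -3]
  M: [ 0  1  1  0  2 -2  1  1]
Echelon form has 2 nonzero rows (pivots: D,m)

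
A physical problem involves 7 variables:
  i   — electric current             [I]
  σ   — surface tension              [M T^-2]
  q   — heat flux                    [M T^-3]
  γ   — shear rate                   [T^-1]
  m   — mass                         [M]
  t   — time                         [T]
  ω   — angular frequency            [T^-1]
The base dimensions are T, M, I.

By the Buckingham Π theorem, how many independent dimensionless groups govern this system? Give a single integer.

Dimensional matrix (T×M×I by i×σ×q×γ×m×t×ω):
  T: [ 0 -2 -3 -1  0  1 -1]
  M: [ 0  1  1  0  1  0  0]
  I: [ 1  0  0  0  0  0  0]
RREF → pivots at {i,σ,q} ⇒ r = 3
7 vars − rank 3 = 4 Π groups

4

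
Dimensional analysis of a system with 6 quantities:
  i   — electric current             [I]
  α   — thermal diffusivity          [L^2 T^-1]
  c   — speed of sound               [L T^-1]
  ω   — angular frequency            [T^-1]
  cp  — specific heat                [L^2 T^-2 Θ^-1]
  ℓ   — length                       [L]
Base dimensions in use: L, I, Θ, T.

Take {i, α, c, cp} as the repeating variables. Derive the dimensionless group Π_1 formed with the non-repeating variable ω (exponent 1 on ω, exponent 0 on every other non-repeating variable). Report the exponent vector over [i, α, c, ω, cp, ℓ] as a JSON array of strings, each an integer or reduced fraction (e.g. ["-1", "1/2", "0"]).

["0", "1", "-2", "1", "0", "0"]

Dimensional matrix (L×I×Θ×T by i×α×c×ω×cp×ℓ):
  L: [ 0  2  1  0  2  1]
  I: [ 1  0  0  0  0  0]
  Θ: [ 0  0  0  0 -1  0]
  T: [ 0 -1 -1 -1 -2  0]
RREF → pivots at {i,α,c,cp} ⇒ r = 4
Repeat: i,α,c,cp; free: ω,ℓ
RREF:
  r0: [   1    0    0    0    0    0]
  r1: [   0    1    0   -1    0    1]
  r2: [   0    0    1    2    0   -1]
  r3: [   0    0    0    0    1    0]
Fix exponent of ω at 1, ℓ at 0; solve each RREF row for its pivot's exponent:
  r0: exp(i) + (0)·1 = 0 ⇒ exp(i) = 0
  r1: exp(α) + (-1)·1 = 0 ⇒ exp(α) = 1
  r2: exp(c) + (2)·1 = 0 ⇒ exp(c) = -2
  r3: exp(cp) + (0)·1 = 0 ⇒ exp(cp) = 0
Π_1 = α · c^-2 · ω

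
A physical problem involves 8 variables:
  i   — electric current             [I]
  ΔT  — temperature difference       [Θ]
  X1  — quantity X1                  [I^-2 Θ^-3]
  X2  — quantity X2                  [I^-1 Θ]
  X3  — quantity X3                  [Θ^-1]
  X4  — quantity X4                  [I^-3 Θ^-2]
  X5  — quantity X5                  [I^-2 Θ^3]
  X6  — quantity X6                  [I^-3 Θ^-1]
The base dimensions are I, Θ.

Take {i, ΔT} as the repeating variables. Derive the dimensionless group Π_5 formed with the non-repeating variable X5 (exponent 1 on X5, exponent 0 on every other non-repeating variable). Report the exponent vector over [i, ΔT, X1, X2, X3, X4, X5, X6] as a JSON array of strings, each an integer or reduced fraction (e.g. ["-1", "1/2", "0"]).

["2", "-3", "0", "0", "0", "0", "1", "0"]

Write exponents as rows I,Θ / cols i,ΔT,X1,X2,X3,X4,X5,X6:
  I: [ 1  0 -2 -1  0 -3 -2 -3]
  Θ: [ 0  1 -3  1 -1 -2  3 -1]
RREF → pivots at {i,ΔT} ⇒ r = 2
Pivot set = {i,ΔT}, free = {X1,X2,X3,X4,X5,X6}
RREF:
  r0: [   1    0   -2   -1    0   -3   -2   -3]
  r1: [   0    1   -3    1   -1   -2    3   -1]
Fix exponent of X5 at 1, X1 at 0, X2 at 0, X3 at 0, X4 at 0, X6 at 0; solve each RREF row for its pivot's exponent:
  r0: exp(i) + (-2)·1 = 0 ⇒ exp(i) = 2
  r1: exp(ΔT) + (3)·1 = 0 ⇒ exp(ΔT) = -3
Π_5 = i^2 · ΔT^-3 · X5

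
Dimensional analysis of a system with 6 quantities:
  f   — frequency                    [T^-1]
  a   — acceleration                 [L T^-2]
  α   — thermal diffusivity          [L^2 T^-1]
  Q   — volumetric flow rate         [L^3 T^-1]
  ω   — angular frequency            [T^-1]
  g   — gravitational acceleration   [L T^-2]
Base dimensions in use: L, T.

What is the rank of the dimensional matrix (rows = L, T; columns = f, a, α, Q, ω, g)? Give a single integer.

2

Write exponents as rows L,T / cols f,a,α,Q,ω,g:
  L: [ 0  1  2  3  0  1]
  T: [-1 -2 -1 -1 -1 -2]
RREF → pivots at {f,a} ⇒ r = 2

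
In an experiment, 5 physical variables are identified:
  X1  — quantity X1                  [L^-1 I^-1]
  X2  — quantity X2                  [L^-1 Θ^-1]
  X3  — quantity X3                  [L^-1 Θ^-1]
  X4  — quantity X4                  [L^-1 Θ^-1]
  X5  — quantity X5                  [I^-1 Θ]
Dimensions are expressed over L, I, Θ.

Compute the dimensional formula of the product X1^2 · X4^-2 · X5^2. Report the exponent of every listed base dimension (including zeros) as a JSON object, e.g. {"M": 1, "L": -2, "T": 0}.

{"L": 0, "I": -4, "Θ": 4}

Dimensional matrix (L×I×Θ by X1×X2×X3×X4×X5):
  L: [-1 -1 -1 -1  0]
  I: [-1  0  0  0 -1]
  Θ: [ 0 -1 -1 -1  1]
  [L]: (2)·-1+(-2)·-1+(2)·0 = 0
  [I]: (2)·-1+(-2)·0+(2)·-1 = -4
  [Θ]: (2)·0+(-2)·-1+(2)·1 = 4
⇒ I^-4 Θ^4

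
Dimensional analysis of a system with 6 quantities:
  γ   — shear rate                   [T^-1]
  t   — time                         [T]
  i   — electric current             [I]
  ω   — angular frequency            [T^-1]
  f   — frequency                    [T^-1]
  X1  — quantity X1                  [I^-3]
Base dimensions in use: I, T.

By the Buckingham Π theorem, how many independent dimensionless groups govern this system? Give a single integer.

Exponent matrix [I,T] × [γ,t,i,ω,f,X1]:
  I: [ 0  0  1  0  0 -3]
  T: [-1  1  0 -1 -1  0]
Echelon form has 2 nonzero rows (pivots: γ,i)
n=6, r=2 ⇒ 4 dimensionless groups

4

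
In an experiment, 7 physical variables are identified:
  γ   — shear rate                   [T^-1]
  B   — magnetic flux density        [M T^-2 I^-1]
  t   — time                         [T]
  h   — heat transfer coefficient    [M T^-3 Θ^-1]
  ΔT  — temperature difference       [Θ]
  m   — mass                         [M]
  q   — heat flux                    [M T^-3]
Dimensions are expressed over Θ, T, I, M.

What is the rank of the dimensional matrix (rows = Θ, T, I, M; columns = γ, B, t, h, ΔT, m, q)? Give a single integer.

Exponent matrix [Θ,T,I,M] × [γ,B,t,h,ΔT,m,q]:
  Θ: [ 0  0  0 -1  1  0  0]
  T: [-1 -2  1 -3  0  0 -3]
  I: [ 0 -1  0  0  0  0  0]
  M: [ 0  1  0  1  0  1  1]
Echelon form has 4 nonzero rows (pivots: γ,B,h,ΔT)

4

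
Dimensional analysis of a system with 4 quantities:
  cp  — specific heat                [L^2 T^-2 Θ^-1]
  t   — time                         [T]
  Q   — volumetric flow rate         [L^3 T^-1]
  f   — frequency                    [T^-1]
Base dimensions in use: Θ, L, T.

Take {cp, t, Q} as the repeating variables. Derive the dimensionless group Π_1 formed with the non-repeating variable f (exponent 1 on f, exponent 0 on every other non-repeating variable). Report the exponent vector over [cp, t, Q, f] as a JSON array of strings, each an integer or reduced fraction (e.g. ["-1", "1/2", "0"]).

Dimensional matrix (Θ×L×T by cp×t×Q×f):
  Θ: [-1  0  0  0]
  L: [ 2  0  3  0]
  T: [-2  1 -1 -1]
Echelon form has 3 nonzero rows (pivots: cp,t,Q)
Pivot set = {cp,t,Q}, free = {f}
RREF:
  r0: [   1    0    0    0]
  r1: [   0    1    0   -1]
  r2: [   0    0    1    0]
Fix exponent of f at 1; solve each RREF row for its pivot's exponent:
  r0: exp(cp) + (0)·1 = 0 ⇒ exp(cp) = 0
  r1: exp(t) + (-1)·1 = 0 ⇒ exp(t) = 1
  r2: exp(Q) + (0)·1 = 0 ⇒ exp(Q) = 0
Π_1 = t · f

["0", "1", "0", "1"]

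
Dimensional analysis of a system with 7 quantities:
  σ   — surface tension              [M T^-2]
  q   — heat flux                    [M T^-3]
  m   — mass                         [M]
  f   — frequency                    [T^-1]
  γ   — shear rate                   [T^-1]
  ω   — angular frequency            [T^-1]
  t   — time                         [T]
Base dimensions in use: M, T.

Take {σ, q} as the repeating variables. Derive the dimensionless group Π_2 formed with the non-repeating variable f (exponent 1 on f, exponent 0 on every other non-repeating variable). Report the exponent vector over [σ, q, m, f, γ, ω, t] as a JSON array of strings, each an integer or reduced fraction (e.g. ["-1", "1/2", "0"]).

["1", "-1", "0", "1", "0", "0", "0"]

Dimensional matrix (M×T by σ×q×m×f×γ×ω×t):
  M: [ 1  1  1  0  0  0  0]
  T: [-2 -3  0 -1 -1 -1  1]
Row reduction gives pivot columns σ,q; rank = 2
Repeat: σ,q; free: m,f,γ,ω,t
RREF:
  r0: [   1    0    3   -1   -1   -1    1]
  r1: [   0    1   -2    1    1    1   -1]
Fix exponent of f at 1, m at 0, γ at 0, ω at 0, t at 0; solve each RREF row for its pivot's exponent:
  r0: exp(σ) + (-1)·1 = 0 ⇒ exp(σ) = 1
  r1: exp(q) + (1)·1 = 0 ⇒ exp(q) = -1
Π_2 = σ · q^-1 · f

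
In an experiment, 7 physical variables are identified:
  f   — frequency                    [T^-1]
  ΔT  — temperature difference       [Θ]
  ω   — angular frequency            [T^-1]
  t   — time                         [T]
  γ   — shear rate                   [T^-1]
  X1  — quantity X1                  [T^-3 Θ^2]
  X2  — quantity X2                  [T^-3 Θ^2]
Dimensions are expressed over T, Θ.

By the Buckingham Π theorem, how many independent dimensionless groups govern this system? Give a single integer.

5

Write exponents as rows T,Θ / cols f,ΔT,ω,t,γ,X1,X2:
  T: [-1  0 -1  1 -1 -3 -3]
  Θ: [ 0  1  0  0  0  2  2]
Echelon form has 2 nonzero rows (pivots: f,ΔT)
Π count = n − r = 7 − 2 = 5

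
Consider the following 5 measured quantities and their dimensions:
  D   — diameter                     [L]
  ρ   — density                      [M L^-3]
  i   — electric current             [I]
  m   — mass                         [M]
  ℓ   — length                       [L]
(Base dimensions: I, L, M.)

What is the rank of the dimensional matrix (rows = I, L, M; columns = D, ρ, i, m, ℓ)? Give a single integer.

3

Dimensional matrix (I×L×M by D×ρ×i×m×ℓ):
  I: [ 0  0  1  0  0]
  L: [ 1 -3  0  0  1]
  M: [ 0  1  0  1  0]
RREF → pivots at {D,ρ,i} ⇒ r = 3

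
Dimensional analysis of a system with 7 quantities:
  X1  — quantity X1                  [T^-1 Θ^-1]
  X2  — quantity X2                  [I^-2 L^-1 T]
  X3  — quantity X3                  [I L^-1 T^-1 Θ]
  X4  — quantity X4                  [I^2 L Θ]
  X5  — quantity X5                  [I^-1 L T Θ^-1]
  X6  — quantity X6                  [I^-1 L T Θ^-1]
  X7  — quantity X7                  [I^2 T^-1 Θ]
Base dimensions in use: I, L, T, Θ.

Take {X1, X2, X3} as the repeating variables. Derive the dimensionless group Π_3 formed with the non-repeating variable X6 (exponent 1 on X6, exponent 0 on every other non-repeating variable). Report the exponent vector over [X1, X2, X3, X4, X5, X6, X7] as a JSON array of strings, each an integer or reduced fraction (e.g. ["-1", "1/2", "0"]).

Dimensional matrix (I×L×T×Θ by X1×X2×X3×X4×X5×X6×X7):
  I: [ 0 -2  1  2 -1 -1  2]
  L: [ 0 -1 -1  1  1  1  0]
  T: [-1  1 -1  0  1  1 -1]
  Θ: [-1  0  1  1 -1 -1  1]
Echelon form has 3 nonzero rows (pivots: X1,X2,X3)
Repeat: X1,X2,X3; free: X4,X5,X6,X7
RREF:
  r0: [   1    0    0   -1    0    0 -1/3]
  r1: [   0    1    0   -1    0    0 -2/3]
  r2: [   0    0    1    0   -1   -1  2/3]
  r3: [   0    0    0    0    0    0    0]
Fix exponent of X6 at 1, X4 at 0, X5 at 0, X7 at 0; solve each RREF row for its pivot's exponent:
  r0: exp(X1) + (0)·1 = 0 ⇒ exp(X1) = 0
  r1: exp(X2) + (0)·1 = 0 ⇒ exp(X2) = 0
  r2: exp(X3) + (-1)·1 = 0 ⇒ exp(X3) = 1
Π_3 = X3 · X6

["0", "0", "1", "0", "0", "1", "0"]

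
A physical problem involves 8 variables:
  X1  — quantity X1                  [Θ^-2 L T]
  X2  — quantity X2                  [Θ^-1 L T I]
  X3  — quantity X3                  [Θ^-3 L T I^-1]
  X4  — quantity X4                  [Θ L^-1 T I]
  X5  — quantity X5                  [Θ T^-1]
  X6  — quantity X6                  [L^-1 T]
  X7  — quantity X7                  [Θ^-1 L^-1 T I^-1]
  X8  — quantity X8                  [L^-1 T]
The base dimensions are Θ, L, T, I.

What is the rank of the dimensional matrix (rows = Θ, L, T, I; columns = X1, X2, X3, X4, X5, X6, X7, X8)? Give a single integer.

Exponent matrix [Θ,L,T,I] × [X1,X2,X3,X4,X5,X6,X7,X8]:
  Θ: [-2 -1 -3  1  1  0 -1  0]
  L: [ 1  1  1 -1  0 -1 -1 -1]
  T: [ 1  1  1  1 -1  1  1  1]
  I: [ 0  1 -1  1  0  0 -1  0]
RREF → pivots at {X1,X2,X4} ⇒ r = 3

3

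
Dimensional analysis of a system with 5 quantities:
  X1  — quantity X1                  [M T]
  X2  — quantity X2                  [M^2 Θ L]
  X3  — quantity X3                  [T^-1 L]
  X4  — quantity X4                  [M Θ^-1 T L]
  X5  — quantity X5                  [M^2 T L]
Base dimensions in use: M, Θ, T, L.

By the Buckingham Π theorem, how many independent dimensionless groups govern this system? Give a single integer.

2

Dimensional matrix (M×Θ×T×L by X1×X2×X3×X4×X5):
  M: [ 1  2  0  1  2]
  Θ: [ 0  1  0 -1  0]
  T: [ 1  0 -1  1  1]
  L: [ 0  1  1  1  1]
Echelon form has 3 nonzero rows (pivots: X1,X2,X3)
n=5, r=3 ⇒ 2 dimensionless groups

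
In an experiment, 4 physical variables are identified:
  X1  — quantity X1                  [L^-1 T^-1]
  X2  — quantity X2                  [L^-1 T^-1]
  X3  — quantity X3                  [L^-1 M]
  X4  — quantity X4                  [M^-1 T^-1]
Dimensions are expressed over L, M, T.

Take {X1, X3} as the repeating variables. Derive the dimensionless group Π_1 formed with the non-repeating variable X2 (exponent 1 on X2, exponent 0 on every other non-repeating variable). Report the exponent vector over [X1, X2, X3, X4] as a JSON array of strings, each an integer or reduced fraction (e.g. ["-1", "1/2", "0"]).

Exponent matrix [L,M,T] × [X1,X2,X3,X4]:
  L: [-1 -1 -1  0]
  M: [ 0  0  1 -1]
  T: [-1 -1  0 -1]
Echelon form has 2 nonzero rows (pivots: X1,X3)
Repeat: X1,X3; free: X2,X4
RREF:
  r0: [   1    1    0    1]
  r1: [   0    0    1   -1]
  r2: [   0    0    0    0]
Fix exponent of X2 at 1, X4 at 0; solve each RREF row for its pivot's exponent:
  r0: exp(X1) + (1)·1 = 0 ⇒ exp(X1) = -1
  r1: exp(X3) + (0)·1 = 0 ⇒ exp(X3) = 0
Π_1 = X1^-1 · X2

["-1", "1", "0", "0"]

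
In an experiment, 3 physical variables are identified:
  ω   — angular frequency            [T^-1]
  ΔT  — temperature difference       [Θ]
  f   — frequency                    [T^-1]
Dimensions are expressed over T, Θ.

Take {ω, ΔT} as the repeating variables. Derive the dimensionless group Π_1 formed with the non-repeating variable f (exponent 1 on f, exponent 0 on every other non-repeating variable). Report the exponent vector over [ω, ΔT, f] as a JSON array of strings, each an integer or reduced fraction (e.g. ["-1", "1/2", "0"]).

Dimensional matrix (T×Θ by ω×ΔT×f):
  T: [-1  0 -1]
  Θ: [ 0  1  0]
RREF → pivots at {ω,ΔT} ⇒ r = 2
Repeat: ω,ΔT; free: f
RREF:
  r0: [   1    0    1]
  r1: [   0    1    0]
Fix exponent of f at 1; solve each RREF row for its pivot's exponent:
  r0: exp(ω) + (1)·1 = 0 ⇒ exp(ω) = -1
  r1: exp(ΔT) + (0)·1 = 0 ⇒ exp(ΔT) = 0
Π_1 = ω^-1 · f

["-1", "0", "1"]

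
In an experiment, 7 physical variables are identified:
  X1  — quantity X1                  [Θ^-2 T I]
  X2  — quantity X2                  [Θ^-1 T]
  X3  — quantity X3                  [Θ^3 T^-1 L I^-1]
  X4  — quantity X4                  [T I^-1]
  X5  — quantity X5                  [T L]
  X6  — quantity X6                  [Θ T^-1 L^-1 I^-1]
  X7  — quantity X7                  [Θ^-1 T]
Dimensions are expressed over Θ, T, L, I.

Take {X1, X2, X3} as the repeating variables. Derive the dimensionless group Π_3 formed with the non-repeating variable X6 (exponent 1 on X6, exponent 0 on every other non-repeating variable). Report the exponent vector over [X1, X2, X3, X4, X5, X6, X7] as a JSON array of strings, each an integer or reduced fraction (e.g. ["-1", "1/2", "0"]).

["2", "0", "1", "0", "0", "1", "0"]

Dimensional matrix (Θ×T×L×I by X1×X2×X3×X4×X5×X6×X7):
  Θ: [-2 -1  3  0  0  1 -1]
  T: [ 1  1 -1  1  1 -1  1]
  L: [ 0  0  1  0  1 -1  0]
  I: [ 1  0 -1 -1  0 -1  0]
Echelon form has 3 nonzero rows (pivots: X1,X2,X3)
Pivot set = {X1,X2,X3}, free = {X4,X5,X6,X7}
RREF:
  r0: [   1    0    0   -1    1   -2    0]
  r1: [   0    1    0    2    1    0    1]
  r2: [   0    0    1    0    1   -1    0]
  r3: [   0    0    0    0    0    0    0]
Fix exponent of X6 at 1, X4 at 0, X5 at 0, X7 at 0; solve each RREF row for its pivot's exponent:
  r0: exp(X1) + (-2)·1 = 0 ⇒ exp(X1) = 2
  r1: exp(X2) + (0)·1 = 0 ⇒ exp(X2) = 0
  r2: exp(X3) + (-1)·1 = 0 ⇒ exp(X3) = 1
Π_3 = X1^2 · X3 · X6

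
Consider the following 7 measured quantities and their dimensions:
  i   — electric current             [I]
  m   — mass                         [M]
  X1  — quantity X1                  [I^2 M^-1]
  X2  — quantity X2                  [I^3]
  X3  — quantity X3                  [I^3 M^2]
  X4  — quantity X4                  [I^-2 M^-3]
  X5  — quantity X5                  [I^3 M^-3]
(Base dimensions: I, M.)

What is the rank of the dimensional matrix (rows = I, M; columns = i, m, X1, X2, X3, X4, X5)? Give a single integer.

Write exponents as rows I,M / cols i,m,X1,X2,X3,X4,X5:
  I: [ 1  0  2  3  3 -2  3]
  M: [ 0  1 -1  0  2 -3 -3]
Echelon form has 2 nonzero rows (pivots: i,m)

2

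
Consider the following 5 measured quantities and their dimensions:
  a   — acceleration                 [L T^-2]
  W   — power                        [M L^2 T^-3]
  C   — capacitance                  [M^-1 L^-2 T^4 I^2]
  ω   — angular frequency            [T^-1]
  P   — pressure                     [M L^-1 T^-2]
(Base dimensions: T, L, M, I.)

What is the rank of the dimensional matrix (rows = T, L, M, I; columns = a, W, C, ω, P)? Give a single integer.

Write exponents as rows T,L,M,I / cols a,W,C,ω,P:
  T: [-2 -3  4 -1 -2]
  L: [ 1  2 -2  0 -1]
  M: [ 0  1 -1  0  1]
  I: [ 0  0  2  0  0]
RREF → pivots at {a,W,C,ω} ⇒ r = 4

4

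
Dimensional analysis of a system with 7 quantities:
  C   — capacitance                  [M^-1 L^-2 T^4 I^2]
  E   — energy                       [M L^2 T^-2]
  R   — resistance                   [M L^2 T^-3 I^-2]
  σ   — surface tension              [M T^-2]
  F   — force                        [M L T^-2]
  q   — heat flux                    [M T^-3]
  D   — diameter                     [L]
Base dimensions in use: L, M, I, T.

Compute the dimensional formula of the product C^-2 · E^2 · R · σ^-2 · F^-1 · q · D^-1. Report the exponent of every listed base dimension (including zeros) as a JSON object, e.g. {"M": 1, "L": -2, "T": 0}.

Dimensional matrix (L×M×I×T by C×E×R×σ×F×q×D):
  L: [-2  2  2  0  1  0  1]
  M: [-1  1  1  1  1  1  0]
  I: [ 2  0 -2  0  0  0  0]
  T: [ 4 -2 -3 -2 -2 -3  0]
  [L]: (-2)·-2+(2)·2+(1)·2+(-2)·0+(-1)·1+(1)·0+(-1)·1 = 8
  [M]: (-2)·-1+(2)·1+(1)·1+(-2)·1+(-1)·1+(1)·1+(-1)·0 = 3
  [I]: (-2)·2+(2)·0+(1)·-2+(-2)·0+(-1)·0+(1)·0+(-1)·0 = -6
  [T]: (-2)·4+(2)·-2+(1)·-3+(-2)·-2+(-1)·-2+(1)·-3+(-1)·0 = -12
⇒ L^8 M^3 I^-6 T^-12

{"L": 8, "M": 3, "I": -6, "T": -12}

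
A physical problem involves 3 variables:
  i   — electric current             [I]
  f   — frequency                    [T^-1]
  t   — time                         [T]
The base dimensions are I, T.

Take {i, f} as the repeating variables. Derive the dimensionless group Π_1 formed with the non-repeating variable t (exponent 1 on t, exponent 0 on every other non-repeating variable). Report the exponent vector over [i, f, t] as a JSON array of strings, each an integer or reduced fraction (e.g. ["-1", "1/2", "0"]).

["0", "1", "1"]

Exponent matrix [I,T] × [i,f,t]:
  I: [ 1  0  0]
  T: [ 0 -1  1]
Row reduction gives pivot columns i,f; rank = 2
Pivot set = {i,f}, free = {t}
RREF:
  r0: [   1    0    0]
  r1: [   0    1   -1]
Fix exponent of t at 1; solve each RREF row for its pivot's exponent:
  r0: exp(i) + (0)·1 = 0 ⇒ exp(i) = 0
  r1: exp(f) + (-1)·1 = 0 ⇒ exp(f) = 1
Π_1 = f · t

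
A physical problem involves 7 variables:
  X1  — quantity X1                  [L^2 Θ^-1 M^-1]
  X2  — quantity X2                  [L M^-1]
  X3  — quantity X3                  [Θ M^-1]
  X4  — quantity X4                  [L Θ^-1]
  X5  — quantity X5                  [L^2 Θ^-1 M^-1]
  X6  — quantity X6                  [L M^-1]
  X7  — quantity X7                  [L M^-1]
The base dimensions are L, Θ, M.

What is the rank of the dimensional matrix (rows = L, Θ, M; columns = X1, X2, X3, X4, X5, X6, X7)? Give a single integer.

Write exponents as rows L,Θ,M / cols X1,X2,X3,X4,X5,X6,X7:
  L: [ 2  1  0  1  2  1  1]
  Θ: [-1  0  1 -1 -1  0  0]
  M: [-1 -1 -1  0 -1 -1 -1]
Echelon form has 2 nonzero rows (pivots: X1,X2)

2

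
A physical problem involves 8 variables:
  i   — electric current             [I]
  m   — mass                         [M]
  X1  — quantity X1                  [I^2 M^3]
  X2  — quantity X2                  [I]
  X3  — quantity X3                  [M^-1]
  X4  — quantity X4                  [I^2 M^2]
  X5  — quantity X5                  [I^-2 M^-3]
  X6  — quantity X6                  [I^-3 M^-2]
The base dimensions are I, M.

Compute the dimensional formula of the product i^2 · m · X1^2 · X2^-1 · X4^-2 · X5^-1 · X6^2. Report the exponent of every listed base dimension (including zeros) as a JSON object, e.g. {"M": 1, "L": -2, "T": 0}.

{"I": -3, "M": 2}

Exponent matrix [I,M] × [i,m,X1,X2,X3,X4,X5,X6]:
  I: [ 1  0  2  1  0  2 -2 -3]
  M: [ 0  1  3  0 -1  2 -3 -2]
  [I]: (2)·1+(1)·0+(2)·2+(-1)·1+(-2)·2+(-1)·-2+(2)·-3 = -3
  [M]: (2)·0+(1)·1+(2)·3+(-1)·0+(-2)·2+(-1)·-3+(2)·-2 = 2
⇒ I^-3 M^2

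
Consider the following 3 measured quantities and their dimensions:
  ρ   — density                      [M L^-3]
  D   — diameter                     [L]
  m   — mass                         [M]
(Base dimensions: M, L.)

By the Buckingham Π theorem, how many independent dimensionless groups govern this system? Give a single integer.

1

Write exponents as rows M,L / cols ρ,D,m:
  M: [ 1  0  1]
  L: [-3  1  0]
RREF → pivots at {ρ,D} ⇒ r = 2
Π count = n − r = 3 − 2 = 1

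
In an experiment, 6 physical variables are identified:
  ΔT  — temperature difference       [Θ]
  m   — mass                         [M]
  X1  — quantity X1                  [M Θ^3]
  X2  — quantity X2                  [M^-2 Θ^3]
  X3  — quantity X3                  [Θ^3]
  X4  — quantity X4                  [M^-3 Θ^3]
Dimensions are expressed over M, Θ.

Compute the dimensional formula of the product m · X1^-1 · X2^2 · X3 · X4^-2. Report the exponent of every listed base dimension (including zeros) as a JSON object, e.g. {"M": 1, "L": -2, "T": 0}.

Write exponents as rows M,Θ / cols ΔT,m,X1,X2,X3,X4:
  M: [ 0  1  1 -2  0 -3]
  Θ: [ 1  0  3  3  3  3]
  [M]: (1)·1+(-1)·1+(2)·-2+(1)·0+(-2)·-3 = 2
  [Θ]: (1)·0+(-1)·3+(2)·3+(1)·3+(-2)·3 = 0
⇒ M^2

{"M": 2, "Θ": 0}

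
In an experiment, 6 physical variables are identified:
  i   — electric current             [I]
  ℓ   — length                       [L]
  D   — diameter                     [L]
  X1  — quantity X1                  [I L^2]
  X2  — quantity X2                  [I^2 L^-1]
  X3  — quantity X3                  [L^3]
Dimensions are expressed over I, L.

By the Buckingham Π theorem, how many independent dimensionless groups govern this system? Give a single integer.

Dimensional matrix (I×L by i×ℓ×D×X1×X2×X3):
  I: [ 1  0  0  1  2  0]
  L: [ 0  1  1  2 -1  3]
RREF → pivots at {i,ℓ} ⇒ r = 2
Π count = n − r = 6 − 2 = 4

4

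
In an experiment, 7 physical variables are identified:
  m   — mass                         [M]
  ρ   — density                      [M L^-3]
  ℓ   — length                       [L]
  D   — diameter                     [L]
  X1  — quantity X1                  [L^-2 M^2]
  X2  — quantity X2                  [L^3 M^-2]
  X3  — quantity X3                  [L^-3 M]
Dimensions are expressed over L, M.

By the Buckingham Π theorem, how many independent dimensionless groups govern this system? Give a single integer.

5

Dimensional matrix (L×M by m×ρ×ℓ×D×X1×X2×X3):
  L: [ 0 -3  1  1 -2  3 -3]
  M: [ 1  1  0  0  2 -2  1]
RREF → pivots at {m,ρ} ⇒ r = 2
7 vars − rank 2 = 5 Π groups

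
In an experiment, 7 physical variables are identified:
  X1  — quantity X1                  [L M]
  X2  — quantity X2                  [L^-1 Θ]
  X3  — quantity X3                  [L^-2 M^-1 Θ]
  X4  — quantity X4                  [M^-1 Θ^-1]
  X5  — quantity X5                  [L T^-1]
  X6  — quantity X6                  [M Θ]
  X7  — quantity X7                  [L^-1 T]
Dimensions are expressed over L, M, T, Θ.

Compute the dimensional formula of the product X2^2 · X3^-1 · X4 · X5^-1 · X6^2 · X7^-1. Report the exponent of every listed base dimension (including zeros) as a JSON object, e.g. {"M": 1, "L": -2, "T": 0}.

{"L": 0, "M": 2, "T": 0, "Θ": 2}

Write exponents as rows L,M,T,Θ / cols X1,X2,X3,X4,X5,X6,X7:
  L: [ 1 -1 -2  0  1  0 -1]
  M: [ 1  0 -1 -1  0  1  0]
  T: [ 0  0  0  0 -1  0  1]
  Θ: [ 0  1  1 -1  0  1  0]
  [L]: (2)·-1+(-1)·-2+(1)·0+(-1)·1+(2)·0+(-1)·-1 = 0
  [M]: (2)·0+(-1)·-1+(1)·-1+(-1)·0+(2)·1+(-1)·0 = 2
  [T]: (2)·0+(-1)·0+(1)·0+(-1)·-1+(2)·0+(-1)·1 = 0
  [Θ]: (2)·1+(-1)·1+(1)·-1+(-1)·0+(2)·1+(-1)·0 = 2
⇒ M^2 Θ^2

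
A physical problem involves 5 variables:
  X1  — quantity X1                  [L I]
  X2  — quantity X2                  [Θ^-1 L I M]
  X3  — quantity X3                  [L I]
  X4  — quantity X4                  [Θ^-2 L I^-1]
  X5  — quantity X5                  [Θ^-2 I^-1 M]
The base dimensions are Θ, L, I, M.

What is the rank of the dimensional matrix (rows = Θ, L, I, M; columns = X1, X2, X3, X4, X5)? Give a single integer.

3

Write exponents as rows Θ,L,I,M / cols X1,X2,X3,X4,X5:
  Θ: [ 0 -1  0 -2 -2]
  L: [ 1  1  1  1  0]
  I: [ 1  1  1 -1 -1]
  M: [ 0  1  0  0  1]
Echelon form has 3 nonzero rows (pivots: X1,X2,X4)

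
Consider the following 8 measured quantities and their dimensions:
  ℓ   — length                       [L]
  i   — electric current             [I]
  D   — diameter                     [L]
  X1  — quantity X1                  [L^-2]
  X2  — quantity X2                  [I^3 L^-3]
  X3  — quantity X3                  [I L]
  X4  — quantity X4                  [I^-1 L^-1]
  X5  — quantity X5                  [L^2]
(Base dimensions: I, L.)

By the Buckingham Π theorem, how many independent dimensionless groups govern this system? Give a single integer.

Write exponents as rows I,L / cols ℓ,i,D,X1,X2,X3,X4,X5:
  I: [ 0  1  0  0  3  1 -1  0]
  L: [ 1  0  1 -2 -3  1 -1  2]
Echelon form has 2 nonzero rows (pivots: ℓ,i)
n=8, r=2 ⇒ 6 dimensionless groups

6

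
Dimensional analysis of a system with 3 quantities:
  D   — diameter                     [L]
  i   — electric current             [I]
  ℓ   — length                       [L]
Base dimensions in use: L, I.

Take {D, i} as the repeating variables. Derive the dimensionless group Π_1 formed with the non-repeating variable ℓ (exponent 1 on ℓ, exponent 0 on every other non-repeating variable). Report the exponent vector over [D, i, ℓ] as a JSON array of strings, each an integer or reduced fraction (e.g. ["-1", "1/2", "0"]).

["-1", "0", "1"]

Exponent matrix [L,I] × [D,i,ℓ]:
  L: [ 1  0  1]
  I: [ 0  1  0]
Row reduction gives pivot columns D,i; rank = 2
Pivot set = {D,i}, free = {ℓ}
RREF:
  r0: [   1    0    1]
  r1: [   0    1    0]
Fix exponent of ℓ at 1; solve each RREF row for its pivot's exponent:
  r0: exp(D) + (1)·1 = 0 ⇒ exp(D) = -1
  r1: exp(i) + (0)·1 = 0 ⇒ exp(i) = 0
Π_1 = D^-1 · ℓ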